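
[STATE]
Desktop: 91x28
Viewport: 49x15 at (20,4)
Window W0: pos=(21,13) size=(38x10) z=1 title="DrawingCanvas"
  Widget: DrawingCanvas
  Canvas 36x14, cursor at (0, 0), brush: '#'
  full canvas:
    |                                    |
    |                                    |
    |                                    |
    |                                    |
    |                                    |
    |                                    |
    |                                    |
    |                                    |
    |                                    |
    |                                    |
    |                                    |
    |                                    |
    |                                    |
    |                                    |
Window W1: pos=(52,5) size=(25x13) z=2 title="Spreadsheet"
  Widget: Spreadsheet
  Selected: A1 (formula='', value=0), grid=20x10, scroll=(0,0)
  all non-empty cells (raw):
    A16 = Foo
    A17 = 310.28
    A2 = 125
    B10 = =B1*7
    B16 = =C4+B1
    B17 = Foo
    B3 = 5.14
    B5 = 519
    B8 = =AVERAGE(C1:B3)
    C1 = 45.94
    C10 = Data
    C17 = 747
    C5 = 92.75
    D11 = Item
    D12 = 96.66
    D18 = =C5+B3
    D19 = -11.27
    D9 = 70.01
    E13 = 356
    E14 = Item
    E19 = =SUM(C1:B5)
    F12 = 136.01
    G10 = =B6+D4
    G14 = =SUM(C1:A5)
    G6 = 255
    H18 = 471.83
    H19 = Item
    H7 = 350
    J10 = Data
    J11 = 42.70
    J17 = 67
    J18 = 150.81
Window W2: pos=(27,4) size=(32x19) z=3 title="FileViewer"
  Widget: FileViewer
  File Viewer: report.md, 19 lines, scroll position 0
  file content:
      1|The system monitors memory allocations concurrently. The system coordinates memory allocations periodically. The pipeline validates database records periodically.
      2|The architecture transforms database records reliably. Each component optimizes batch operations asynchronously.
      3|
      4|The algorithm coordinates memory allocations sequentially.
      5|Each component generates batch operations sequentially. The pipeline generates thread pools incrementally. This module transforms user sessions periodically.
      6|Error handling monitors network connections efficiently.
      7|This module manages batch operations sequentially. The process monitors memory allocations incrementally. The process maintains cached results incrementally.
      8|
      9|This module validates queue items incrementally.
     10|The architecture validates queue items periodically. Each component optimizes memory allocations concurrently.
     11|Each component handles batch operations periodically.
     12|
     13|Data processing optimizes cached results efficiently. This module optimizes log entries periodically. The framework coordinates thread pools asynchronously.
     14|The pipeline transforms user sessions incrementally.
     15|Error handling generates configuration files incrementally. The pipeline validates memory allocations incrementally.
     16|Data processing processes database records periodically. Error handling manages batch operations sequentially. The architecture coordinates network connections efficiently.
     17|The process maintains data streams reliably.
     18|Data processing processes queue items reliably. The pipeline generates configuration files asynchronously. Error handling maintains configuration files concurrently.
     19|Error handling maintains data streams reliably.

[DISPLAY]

       ┏━━━━━━━━━━━━━━━━━━━━━━━━━━━━━━┓          
       ┃ FileViewer                   ┃━━━━━━━━━━
       ┠──────────────────────────────┨dsheet    
       ┃The system monitors memory al▲┃──────────
       ┃The architecture transforms d█┃          
       ┃                             ░┃ A       B
       ┃The algorithm coordinates mem░┃----------
       ┃Each component generates batc░┃   [0]    
       ┃Error handling monitors netwo░┃   125    
 ┏━━━━━┃This module manages batch ope░┃     0    
 ┃ Draw┃                             ░┃     0    
 ┠─────┃This module validates queue i░┃     0    
 ┃+    ┃The architecture validates qu░┃     0    
 ┃     ┃Each component handles batch ░┃━━━━━━━━━━
 ┃     ┃                             ░┃          


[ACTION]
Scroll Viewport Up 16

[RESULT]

                                                 
                                                 
                                                 
                                                 
       ┏━━━━━━━━━━━━━━━━━━━━━━━━━━━━━━┓          
       ┃ FileViewer                   ┃━━━━━━━━━━
       ┠──────────────────────────────┨dsheet    
       ┃The system monitors memory al▲┃──────────
       ┃The architecture transforms d█┃          
       ┃                             ░┃ A       B
       ┃The algorithm coordinates mem░┃----------
       ┃Each component generates batc░┃   [0]    
       ┃Error handling monitors netwo░┃   125    
 ┏━━━━━┃This module manages batch ope░┃     0    
 ┃ Draw┃                             ░┃     0    


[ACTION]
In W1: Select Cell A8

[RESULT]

                                                 
                                                 
                                                 
                                                 
       ┏━━━━━━━━━━━━━━━━━━━━━━━━━━━━━━┓          
       ┃ FileViewer                   ┃━━━━━━━━━━
       ┠──────────────────────────────┨dsheet    
       ┃The system monitors memory al▲┃──────────
       ┃The architecture transforms d█┃          
       ┃                             ░┃ A       B
       ┃The algorithm coordinates mem░┃----------
       ┃Each component generates batc░┃     0    
       ┃Error handling monitors netwo░┃   125    
 ┏━━━━━┃This module manages batch ope░┃     0    
 ┃ Draw┃                             ░┃     0    


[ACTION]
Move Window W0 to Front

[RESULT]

                                                 
                                                 
                                                 
                                                 
       ┏━━━━━━━━━━━━━━━━━━━━━━━━━━━━━━┓          
       ┃ FileViewer                   ┃━━━━━━━━━━
       ┠──────────────────────────────┨dsheet    
       ┃The system monitors memory al▲┃──────────
       ┃The architecture transforms d█┃          
       ┃                             ░┃ A       B
       ┃The algorithm coordinates mem░┃----------
       ┃Each component generates batc░┃     0    
       ┃Error handling monitors netwo░┃   125    
 ┏━━━━━━━━━━━━━━━━━━━━━━━━━━━━━━━━━━━━┓     0    
 ┃ DrawingCanvas                      ┃     0    


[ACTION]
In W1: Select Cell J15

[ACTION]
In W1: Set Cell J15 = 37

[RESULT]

                                                 
                                                 
                                                 
                                                 
       ┏━━━━━━━━━━━━━━━━━━━━━━━━━━━━━━┓          
       ┃ FileViewer                   ┃━━━━━━━━━━
       ┠──────────────────────────────┨dsheet    
       ┃The system monitors memory al▲┃──────────
       ┃The architecture transforms d█┃7         
       ┃                             ░┃ A       B
       ┃The algorithm coordinates mem░┃----------
       ┃Each component generates batc░┃     0    
       ┃Error handling monitors netwo░┃   125    
 ┏━━━━━━━━━━━━━━━━━━━━━━━━━━━━━━━━━━━━┓     0    
 ┃ DrawingCanvas                      ┃     0    


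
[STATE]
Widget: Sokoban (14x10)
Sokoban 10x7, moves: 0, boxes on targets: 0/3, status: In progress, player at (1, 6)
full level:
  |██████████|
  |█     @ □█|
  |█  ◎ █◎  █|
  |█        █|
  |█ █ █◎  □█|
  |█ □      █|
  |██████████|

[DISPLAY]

██████████    
█     @ □█    
█  ◎ █◎  █    
█        █    
█ █ █◎  □█    
█ □      █    
██████████    
Moves: 0  0/3 
              
              


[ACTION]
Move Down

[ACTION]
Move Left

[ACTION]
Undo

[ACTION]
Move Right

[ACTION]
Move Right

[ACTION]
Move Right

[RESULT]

██████████    
█      @□█    
█  ◎ █◎  █    
█        █    
█ █ █◎  □█    
█ □      █    
██████████    
Moves: 1  0/3 
              
              


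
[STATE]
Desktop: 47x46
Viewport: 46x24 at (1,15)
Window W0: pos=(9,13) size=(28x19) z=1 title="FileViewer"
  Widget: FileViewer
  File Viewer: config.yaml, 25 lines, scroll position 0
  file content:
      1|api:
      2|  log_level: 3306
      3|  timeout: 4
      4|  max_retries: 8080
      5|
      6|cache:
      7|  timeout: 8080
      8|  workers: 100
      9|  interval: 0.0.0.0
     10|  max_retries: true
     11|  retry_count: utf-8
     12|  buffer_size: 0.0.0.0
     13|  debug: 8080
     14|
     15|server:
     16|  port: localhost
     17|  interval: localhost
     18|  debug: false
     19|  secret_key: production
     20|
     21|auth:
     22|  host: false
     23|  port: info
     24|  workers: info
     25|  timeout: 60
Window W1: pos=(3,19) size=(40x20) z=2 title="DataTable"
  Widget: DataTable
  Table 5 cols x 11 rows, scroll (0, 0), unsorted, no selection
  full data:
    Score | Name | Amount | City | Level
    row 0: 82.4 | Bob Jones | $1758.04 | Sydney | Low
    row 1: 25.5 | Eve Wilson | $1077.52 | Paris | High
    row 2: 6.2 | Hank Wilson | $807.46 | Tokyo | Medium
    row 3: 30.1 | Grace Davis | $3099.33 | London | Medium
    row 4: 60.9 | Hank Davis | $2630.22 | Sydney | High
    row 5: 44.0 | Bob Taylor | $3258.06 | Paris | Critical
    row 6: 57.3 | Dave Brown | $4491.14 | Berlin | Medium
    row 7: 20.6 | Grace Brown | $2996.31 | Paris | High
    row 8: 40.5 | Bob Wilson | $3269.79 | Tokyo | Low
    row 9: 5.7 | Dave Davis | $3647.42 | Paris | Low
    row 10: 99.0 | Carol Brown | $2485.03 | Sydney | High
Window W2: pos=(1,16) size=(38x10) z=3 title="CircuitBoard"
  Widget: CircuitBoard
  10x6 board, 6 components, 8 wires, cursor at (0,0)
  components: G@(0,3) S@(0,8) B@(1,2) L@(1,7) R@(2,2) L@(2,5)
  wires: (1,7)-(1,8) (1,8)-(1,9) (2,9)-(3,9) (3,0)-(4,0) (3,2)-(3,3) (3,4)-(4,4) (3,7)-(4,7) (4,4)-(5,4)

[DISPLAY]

        ┠──────────────────────────┨          
┏━━━━━━━━━━━━━━━━━━━━━━━━━━━━━━━━━━━━┓        
┃ CircuitBoard                       ┃        
┠────────────────────────────────────┨        
┃   0 1 2 3 4 5 6 7 8 9              ┃━━━┓    
┃0  [.]          G                   ┃   ┃    
┃                                    ┃───┨    
┃1           B                   L ─ ┃eve┃    
┃                                    ┃───┃    
┃2           R           L           ┃ow ┃    
┗━━━━━━━━━━━━━━━━━━━━━━━━━━━━━━━━━━━━┛igh┃    
  ┃6.2  │Hank Wilson│$807.46 │Tokyo │Medi┃    
  ┃30.1 │Grace Davis│$3099.33│London│Medi┃    
  ┃60.9 │Hank Davis │$2630.22│Sydney│High┃    
  ┃44.0 │Bob Taylor │$3258.06│Paris │Crit┃    
  ┃57.3 │Dave Brown │$4491.14│Berlin│Medi┃    
  ┃20.6 │Grace Brown│$2996.31│Paris │High┃    
  ┃40.5 │Bob Wilson │$3269.79│Tokyo │Low ┃    
  ┃5.7  │Dave Davis │$3647.42│Paris │Low ┃    
  ┃99.0 │Carol Brown│$2485.03│Sydney│High┃    
  ┃                                      ┃    
  ┃                                      ┃    
  ┃                                      ┃    
  ┗━━━━━━━━━━━━━━━━━━━━━━━━━━━━━━━━━━━━━━┛    


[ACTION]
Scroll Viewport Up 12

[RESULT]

                                              
                                              
                                              
                                              
                                              
                                              
                                              
                                              
                                              
                                              
        ┏━━━━━━━━━━━━━━━━━━━━━━━━━━┓          
        ┃ FileViewer               ┃          
        ┠──────────────────────────┨          
┏━━━━━━━━━━━━━━━━━━━━━━━━━━━━━━━━━━━━┓        
┃ CircuitBoard                       ┃        
┠────────────────────────────────────┨        
┃   0 1 2 3 4 5 6 7 8 9              ┃━━━┓    
┃0  [.]          G                   ┃   ┃    
┃                                    ┃───┨    
┃1           B                   L ─ ┃eve┃    
┃                                    ┃───┃    
┃2           R           L           ┃ow ┃    
┗━━━━━━━━━━━━━━━━━━━━━━━━━━━━━━━━━━━━┛igh┃    
  ┃6.2  │Hank Wilson│$807.46 │Tokyo │Medi┃    


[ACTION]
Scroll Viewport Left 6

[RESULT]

                                              
                                              
                                              
                                              
                                              
                                              
                                              
                                              
                                              
                                              
         ┏━━━━━━━━━━━━━━━━━━━━━━━━━━┓         
         ┃ FileViewer               ┃         
         ┠──────────────────────────┨         
 ┏━━━━━━━━━━━━━━━━━━━━━━━━━━━━━━━━━━━━┓       
 ┃ CircuitBoard                       ┃       
 ┠────────────────────────────────────┨       
 ┃   0 1 2 3 4 5 6 7 8 9              ┃━━━┓   
 ┃0  [.]          G                   ┃   ┃   
 ┃                                    ┃───┨   
 ┃1           B                   L ─ ┃eve┃   
 ┃                                    ┃───┃   
 ┃2           R           L           ┃ow ┃   
 ┗━━━━━━━━━━━━━━━━━━━━━━━━━━━━━━━━━━━━┛igh┃   
   ┃6.2  │Hank Wilson│$807.46 │Tokyo │Medi┃   


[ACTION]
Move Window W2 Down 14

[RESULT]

                                              
                                              
                                              
                                              
                                              
                                              
                                              
                                              
                                              
                                              
         ┏━━━━━━━━━━━━━━━━━━━━━━━━━━┓         
         ┃ FileViewer               ┃         
         ┠──────────────────────────┨         
         ┃api:                     ▲┃         
         ┃  log_level: 3306        █┃         
         ┃  timeout: 4             ░┃         
   ┏━━━━━━━━━━━━━━━━━━━━━━━━━━━━━━━━━━━━━━┓   
   ┃ DataTable                            ┃   
   ┠──────────────────────────────────────┨   
   ┃Score│Name       │Amount  │City  │Leve┃   
   ┃─────┼───────────┼────────┼──────┼────┃   
   ┃82.4 │Bob Jones  │$1758.04│Sydney│Low ┃   
   ┃25.5 │Eve Wilson │$1077.52│Paris │High┃   
   ┃6.2  │Hank Wilson│$807.46 │Tokyo │Medi┃   


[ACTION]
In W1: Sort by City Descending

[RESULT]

                                              
                                              
                                              
                                              
                                              
                                              
                                              
                                              
                                              
                                              
         ┏━━━━━━━━━━━━━━━━━━━━━━━━━━┓         
         ┃ FileViewer               ┃         
         ┠──────────────────────────┨         
         ┃api:                     ▲┃         
         ┃  log_level: 3306        █┃         
         ┃  timeout: 4             ░┃         
   ┏━━━━━━━━━━━━━━━━━━━━━━━━━━━━━━━━━━━━━━┓   
   ┃ DataTable                            ┃   
   ┠──────────────────────────────────────┨   
   ┃Score│Name       │Amount  │City ▼│Leve┃   
   ┃─────┼───────────┼────────┼──────┼────┃   
   ┃6.2  │Hank Wilson│$807.46 │Tokyo │Medi┃   
   ┃40.5 │Bob Wilson │$3269.79│Tokyo │Low ┃   
   ┃82.4 │Bob Jones  │$1758.04│Sydney│Low ┃   


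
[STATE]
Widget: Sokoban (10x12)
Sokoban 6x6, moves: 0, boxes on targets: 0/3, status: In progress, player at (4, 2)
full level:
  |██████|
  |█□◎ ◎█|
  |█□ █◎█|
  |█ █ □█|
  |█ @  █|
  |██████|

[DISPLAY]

██████    
█□◎ ◎█    
█□ █◎█    
█ █ □█    
█ @  █    
██████    
Moves: 0  
          
          
          
          
          


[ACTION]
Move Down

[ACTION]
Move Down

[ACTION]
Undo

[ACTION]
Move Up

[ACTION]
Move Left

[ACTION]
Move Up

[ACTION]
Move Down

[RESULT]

██████    
█□◎ ◎█    
█□ █◎█    
█ █ □█    
█@   █    
██████    
Moves: 3  
          
          
          
          
          


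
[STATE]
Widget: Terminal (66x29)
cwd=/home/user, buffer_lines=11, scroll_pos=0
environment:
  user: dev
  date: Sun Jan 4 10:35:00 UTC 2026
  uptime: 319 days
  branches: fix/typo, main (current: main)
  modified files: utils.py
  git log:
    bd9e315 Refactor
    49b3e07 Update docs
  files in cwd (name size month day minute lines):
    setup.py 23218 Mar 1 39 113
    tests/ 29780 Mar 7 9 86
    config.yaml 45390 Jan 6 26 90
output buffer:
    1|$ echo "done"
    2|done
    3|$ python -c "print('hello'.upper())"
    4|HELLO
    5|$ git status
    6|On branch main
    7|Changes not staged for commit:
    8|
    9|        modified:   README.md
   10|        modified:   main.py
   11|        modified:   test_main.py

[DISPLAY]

$ echo "done"                                                     
done                                                              
$ python -c "print('hello'.upper())"                              
HELLO                                                             
$ git status                                                      
On branch main                                                    
Changes not staged for commit:                                    
                                                                  
        modified:   README.md                                     
        modified:   main.py                                       
        modified:   test_main.py                                  
$ █                                                               
                                                                  
                                                                  
                                                                  
                                                                  
                                                                  
                                                                  
                                                                  
                                                                  
                                                                  
                                                                  
                                                                  
                                                                  
                                                                  
                                                                  
                                                                  
                                                                  
                                                                  


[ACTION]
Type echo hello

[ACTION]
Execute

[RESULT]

$ echo "done"                                                     
done                                                              
$ python -c "print('hello'.upper())"                              
HELLO                                                             
$ git status                                                      
On branch main                                                    
Changes not staged for commit:                                    
                                                                  
        modified:   README.md                                     
        modified:   main.py                                       
        modified:   test_main.py                                  
$ echo hello                                                      
hello                                                             
$ █                                                               
                                                                  
                                                                  
                                                                  
                                                                  
                                                                  
                                                                  
                                                                  
                                                                  
                                                                  
                                                                  
                                                                  
                                                                  
                                                                  
                                                                  
                                                                  


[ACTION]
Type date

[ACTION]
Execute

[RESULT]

$ echo "done"                                                     
done                                                              
$ python -c "print('hello'.upper())"                              
HELLO                                                             
$ git status                                                      
On branch main                                                    
Changes not staged for commit:                                    
                                                                  
        modified:   README.md                                     
        modified:   main.py                                       
        modified:   test_main.py                                  
$ echo hello                                                      
hello                                                             
$ date                                                            
Sun Jan 4 10:35:00 UTC 2026                                       
$ █                                                               
                                                                  
                                                                  
                                                                  
                                                                  
                                                                  
                                                                  
                                                                  
                                                                  
                                                                  
                                                                  
                                                                  
                                                                  
                                                                  


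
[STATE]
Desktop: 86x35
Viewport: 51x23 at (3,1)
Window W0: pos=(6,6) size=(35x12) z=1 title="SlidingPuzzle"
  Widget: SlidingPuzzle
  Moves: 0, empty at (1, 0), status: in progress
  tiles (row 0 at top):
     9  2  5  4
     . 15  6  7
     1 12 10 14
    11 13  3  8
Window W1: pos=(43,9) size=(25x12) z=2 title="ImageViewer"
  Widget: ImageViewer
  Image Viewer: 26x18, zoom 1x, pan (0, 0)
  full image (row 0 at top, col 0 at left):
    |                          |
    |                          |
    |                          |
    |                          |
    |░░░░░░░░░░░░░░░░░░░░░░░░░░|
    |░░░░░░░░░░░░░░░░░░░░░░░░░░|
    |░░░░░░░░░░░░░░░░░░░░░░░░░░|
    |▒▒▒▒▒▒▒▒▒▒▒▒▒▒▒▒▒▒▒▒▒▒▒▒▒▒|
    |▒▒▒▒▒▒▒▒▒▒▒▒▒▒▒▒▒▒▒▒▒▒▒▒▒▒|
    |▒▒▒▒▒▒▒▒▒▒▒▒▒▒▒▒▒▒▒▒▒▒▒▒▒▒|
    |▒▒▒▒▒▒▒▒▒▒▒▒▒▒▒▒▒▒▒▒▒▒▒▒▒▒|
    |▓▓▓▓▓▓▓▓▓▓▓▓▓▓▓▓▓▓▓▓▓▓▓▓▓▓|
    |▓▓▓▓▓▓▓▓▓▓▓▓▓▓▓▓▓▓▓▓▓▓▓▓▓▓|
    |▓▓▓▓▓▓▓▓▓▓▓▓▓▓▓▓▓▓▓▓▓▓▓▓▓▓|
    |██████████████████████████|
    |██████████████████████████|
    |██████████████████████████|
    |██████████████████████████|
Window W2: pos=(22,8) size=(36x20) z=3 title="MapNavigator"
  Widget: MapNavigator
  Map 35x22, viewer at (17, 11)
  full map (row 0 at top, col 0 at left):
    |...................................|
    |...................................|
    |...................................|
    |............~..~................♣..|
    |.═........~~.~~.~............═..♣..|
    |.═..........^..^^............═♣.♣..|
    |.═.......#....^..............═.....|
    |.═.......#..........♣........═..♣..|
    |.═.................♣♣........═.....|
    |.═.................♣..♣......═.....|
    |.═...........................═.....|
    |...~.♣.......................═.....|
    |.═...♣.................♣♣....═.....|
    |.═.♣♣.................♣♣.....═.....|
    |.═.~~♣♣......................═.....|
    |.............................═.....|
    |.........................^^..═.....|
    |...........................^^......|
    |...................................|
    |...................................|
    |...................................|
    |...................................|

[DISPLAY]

                                                   
                                                   
                                                   
                                                   
                                                   
   ┏━━━━━━━━━━━━━━━━━━━━━━━━━━━━━━━━━┓             
   ┃ SlidingPuzzle                   ┃             
   ┠───────────────┏━━━━━━━━━━━━━━━━━━━━━━━━━━━━━━━
   ┃┌────┬────┬────┃ MapNavigator                  
   ┃│  9 │  2 │  5 ┠───────────────────────────────
   ┃├────┼────┼────┃............~..~...............
   ┃│    │ 15 │  6 ┃.═........~~.~~.~............═.
   ┃├────┼────┼────┃.═..........^..^^............═♣
   ┃│  1 │ 12 │ 10 ┃.═.......#....^..............═.
   ┃├────┼────┼────┃.═.......#..........♣........═.
   ┃│ 11 │ 13 │  3 ┃.═.................♣♣........═.
   ┗━━━━━━━━━━━━━━━┃.═.................♣..♣......═.
                   ┃.═...........................═.
                   ┃...~.♣...........@...........═.
                   ┃.═...♣.................♣♣....═.
                   ┃.═.♣♣.................♣♣.....═.
                   ┃.═.~~♣♣......................═.
                   ┃.............................═.


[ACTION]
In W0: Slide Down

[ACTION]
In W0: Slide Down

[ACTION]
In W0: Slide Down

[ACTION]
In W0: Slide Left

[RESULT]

                                                   
                                                   
                                                   
                                                   
                                                   
   ┏━━━━━━━━━━━━━━━━━━━━━━━━━━━━━━━━━┓             
   ┃ SlidingPuzzle                   ┃             
   ┠───────────────┏━━━━━━━━━━━━━━━━━━━━━━━━━━━━━━━
   ┃┌────┬────┬────┃ MapNavigator                  
   ┃│  2 │    │  5 ┠───────────────────────────────
   ┃├────┼────┼────┃............~..~...............
   ┃│  9 │ 15 │  6 ┃.═........~~.~~.~............═.
   ┃├────┼────┼────┃.═..........^..^^............═♣
   ┃│  1 │ 12 │ 10 ┃.═.......#....^..............═.
   ┃├────┼────┼────┃.═.......#..........♣........═.
   ┃│ 11 │ 13 │  3 ┃.═.................♣♣........═.
   ┗━━━━━━━━━━━━━━━┃.═.................♣..♣......═.
                   ┃.═...........................═.
                   ┃...~.♣...........@...........═.
                   ┃.═...♣.................♣♣....═.
                   ┃.═.♣♣.................♣♣.....═.
                   ┃.═.~~♣♣......................═.
                   ┃.............................═.


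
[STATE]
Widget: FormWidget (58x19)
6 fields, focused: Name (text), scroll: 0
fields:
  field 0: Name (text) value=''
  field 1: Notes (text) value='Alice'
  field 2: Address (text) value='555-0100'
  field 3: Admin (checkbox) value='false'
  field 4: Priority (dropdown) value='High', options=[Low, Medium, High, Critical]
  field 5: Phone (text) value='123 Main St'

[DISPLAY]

> Name:       [                                          ]
  Notes:      [Alice                                     ]
  Address:    [555-0100                                  ]
  Admin:      [ ]                                         
  Priority:   [High                                     ▼]
  Phone:      [123 Main St                               ]
                                                          
                                                          
                                                          
                                                          
                                                          
                                                          
                                                          
                                                          
                                                          
                                                          
                                                          
                                                          
                                                          


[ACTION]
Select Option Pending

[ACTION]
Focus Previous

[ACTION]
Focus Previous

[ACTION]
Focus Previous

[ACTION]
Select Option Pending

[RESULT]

  Name:       [                                          ]
  Notes:      [Alice                                     ]
  Address:    [555-0100                                  ]
> Admin:      [ ]                                         
  Priority:   [High                                     ▼]
  Phone:      [123 Main St                               ]
                                                          
                                                          
                                                          
                                                          
                                                          
                                                          
                                                          
                                                          
                                                          
                                                          
                                                          
                                                          
                                                          


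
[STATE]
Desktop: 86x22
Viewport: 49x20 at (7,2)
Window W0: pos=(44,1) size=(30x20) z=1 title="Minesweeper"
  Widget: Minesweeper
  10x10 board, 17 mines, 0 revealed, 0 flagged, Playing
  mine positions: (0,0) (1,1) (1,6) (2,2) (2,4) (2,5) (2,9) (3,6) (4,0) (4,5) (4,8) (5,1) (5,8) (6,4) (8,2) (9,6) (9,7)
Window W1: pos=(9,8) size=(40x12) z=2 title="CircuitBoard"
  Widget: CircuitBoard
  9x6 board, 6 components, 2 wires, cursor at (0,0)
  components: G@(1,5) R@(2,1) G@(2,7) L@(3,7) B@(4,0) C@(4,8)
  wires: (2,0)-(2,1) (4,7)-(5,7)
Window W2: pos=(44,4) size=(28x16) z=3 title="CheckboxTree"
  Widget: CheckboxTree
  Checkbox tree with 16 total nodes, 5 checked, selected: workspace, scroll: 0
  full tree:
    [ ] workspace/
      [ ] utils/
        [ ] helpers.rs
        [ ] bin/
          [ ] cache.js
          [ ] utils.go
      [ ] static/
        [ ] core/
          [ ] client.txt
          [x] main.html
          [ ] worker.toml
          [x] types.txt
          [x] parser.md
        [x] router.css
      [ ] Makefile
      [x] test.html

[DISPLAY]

                                     ┃ Minesweepe
                                     ┠───────────
                                     ┏━━━━━━━━━━━
                                     ┃ CheckboxTr
                                     ┠───────────
                                     ┃>[-] worksp
  ┏━━━━━━━━━━━━━━━━━━━━━━━━━━━━━━━━━━┃   [ ] util
  ┃ CircuitBoard                     ┃     [ ] he
  ┠──────────────────────────────────┃     [ ] bi
  ┃   0 1 2 3 4 5 6 7 8              ┃       [ ] 
  ┃0  [.]                            ┃       [ ] 
  ┃                                  ┃   [-] stat
  ┃1                       G         ┃     [-] co
  ┃                                  ┃       [ ] 
  ┃2   · ─ R                       G ┃       [x] 
  ┃                                  ┃       [ ] 
  ┃3                               L ┃       [x] 
  ┗━━━━━━━━━━━━━━━━━━━━━━━━━━━━━━━━━━┗━━━━━━━━━━━
                                     ┗━━━━━━━━━━━
                                                 


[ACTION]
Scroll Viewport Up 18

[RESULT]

                                                 
                                     ┏━━━━━━━━━━━
                                     ┃ Minesweepe
                                     ┠───────────
                                     ┏━━━━━━━━━━━
                                     ┃ CheckboxTr
                                     ┠───────────
                                     ┃>[-] worksp
  ┏━━━━━━━━━━━━━━━━━━━━━━━━━━━━━━━━━━┃   [ ] util
  ┃ CircuitBoard                     ┃     [ ] he
  ┠──────────────────────────────────┃     [ ] bi
  ┃   0 1 2 3 4 5 6 7 8              ┃       [ ] 
  ┃0  [.]                            ┃       [ ] 
  ┃                                  ┃   [-] stat
  ┃1                       G         ┃     [-] co
  ┃                                  ┃       [ ] 
  ┃2   · ─ R                       G ┃       [x] 
  ┃                                  ┃       [ ] 
  ┃3                               L ┃       [x] 
  ┗━━━━━━━━━━━━━━━━━━━━━━━━━━━━━━━━━━┗━━━━━━━━━━━


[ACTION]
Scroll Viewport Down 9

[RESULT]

                                     ┃ Minesweepe
                                     ┠───────────
                                     ┏━━━━━━━━━━━
                                     ┃ CheckboxTr
                                     ┠───────────
                                     ┃>[-] worksp
  ┏━━━━━━━━━━━━━━━━━━━━━━━━━━━━━━━━━━┃   [ ] util
  ┃ CircuitBoard                     ┃     [ ] he
  ┠──────────────────────────────────┃     [ ] bi
  ┃   0 1 2 3 4 5 6 7 8              ┃       [ ] 
  ┃0  [.]                            ┃       [ ] 
  ┃                                  ┃   [-] stat
  ┃1                       G         ┃     [-] co
  ┃                                  ┃       [ ] 
  ┃2   · ─ R                       G ┃       [x] 
  ┃                                  ┃       [ ] 
  ┃3                               L ┃       [x] 
  ┗━━━━━━━━━━━━━━━━━━━━━━━━━━━━━━━━━━┗━━━━━━━━━━━
                                     ┗━━━━━━━━━━━
                                                 


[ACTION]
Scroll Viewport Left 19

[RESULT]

                                            ┃ Min
                                            ┠────
                                            ┏━━━━
                                            ┃ Che
                                            ┠────
                                            ┃>[-]
         ┏━━━━━━━━━━━━━━━━━━━━━━━━━━━━━━━━━━┃   [
         ┃ CircuitBoard                     ┃    
         ┠──────────────────────────────────┃    
         ┃   0 1 2 3 4 5 6 7 8              ┃    
         ┃0  [.]                            ┃    
         ┃                                  ┃   [
         ┃1                       G         ┃    
         ┃                                  ┃    
         ┃2   · ─ R                       G ┃    
         ┃                                  ┃    
         ┃3                               L ┃    
         ┗━━━━━━━━━━━━━━━━━━━━━━━━━━━━━━━━━━┗━━━━
                                            ┗━━━━
                                                 


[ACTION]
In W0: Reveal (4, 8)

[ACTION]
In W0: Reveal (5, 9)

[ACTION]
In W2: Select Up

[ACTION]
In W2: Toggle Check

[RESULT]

                                            ┃ Min
                                            ┠────
                                            ┏━━━━
                                            ┃ Che
                                            ┠────
                                            ┃>[x]
         ┏━━━━━━━━━━━━━━━━━━━━━━━━━━━━━━━━━━┃   [
         ┃ CircuitBoard                     ┃    
         ┠──────────────────────────────────┃    
         ┃   0 1 2 3 4 5 6 7 8              ┃    
         ┃0  [.]                            ┃    
         ┃                                  ┃   [
         ┃1                       G         ┃    
         ┃                                  ┃    
         ┃2   · ─ R                       G ┃    
         ┃                                  ┃    
         ┃3                               L ┃    
         ┗━━━━━━━━━━━━━━━━━━━━━━━━━━━━━━━━━━┗━━━━
                                            ┗━━━━
                                                 
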